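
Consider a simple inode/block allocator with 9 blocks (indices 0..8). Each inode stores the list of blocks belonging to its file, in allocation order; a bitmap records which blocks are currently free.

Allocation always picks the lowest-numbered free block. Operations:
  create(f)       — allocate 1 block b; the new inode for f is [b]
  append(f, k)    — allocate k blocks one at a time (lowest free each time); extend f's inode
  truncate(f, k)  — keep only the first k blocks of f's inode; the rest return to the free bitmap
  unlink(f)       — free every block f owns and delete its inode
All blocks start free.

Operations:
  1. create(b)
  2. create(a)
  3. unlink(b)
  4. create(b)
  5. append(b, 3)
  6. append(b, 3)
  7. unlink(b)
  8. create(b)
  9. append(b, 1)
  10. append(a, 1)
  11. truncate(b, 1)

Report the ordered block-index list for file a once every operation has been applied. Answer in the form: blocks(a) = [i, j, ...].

blocks(a) = [1, 3]

[1] create(b) — b=0 (map F........)
[2] create(a) — a=1 b=0 (map FF.......)
[3] unlink(b) — a=1 (map .F.......)
[4] create(b) — a=1 b=0 (map FF.......)
[5] append(b, 3) — a=1 b=0,2,3,4 (map FFFFF....)
[6] append(b, 3) — a=1 b=0,2,3,4,5,6,7 (map FFFFFFFF.)
[7] unlink(b) — a=1 (map .F.......)
[8] create(b) — a=1 b=0 (map FF.......)
[9] append(b, 1) — a=1 b=0,2 (map FFF......)
[10] append(a, 1) — a=1,3 b=0,2 (map FFFF.....)
[11] truncate(b, 1) — a=1,3 b=0 (map FF.F.....)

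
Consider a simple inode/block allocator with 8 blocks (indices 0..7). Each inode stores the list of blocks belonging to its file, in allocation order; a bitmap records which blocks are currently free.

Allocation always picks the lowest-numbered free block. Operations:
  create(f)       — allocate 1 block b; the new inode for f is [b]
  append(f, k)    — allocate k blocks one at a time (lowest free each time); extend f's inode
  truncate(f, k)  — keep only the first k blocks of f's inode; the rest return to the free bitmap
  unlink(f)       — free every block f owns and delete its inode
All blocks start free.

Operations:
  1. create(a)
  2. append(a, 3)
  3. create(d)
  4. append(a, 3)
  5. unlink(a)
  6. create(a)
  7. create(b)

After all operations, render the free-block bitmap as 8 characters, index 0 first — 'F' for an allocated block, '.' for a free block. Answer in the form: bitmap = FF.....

bitmap = FF..F...

create(a): bitmap=F....... | a=[0]
append(a, 3): bitmap=FFFF.... | a=[0, 1, 2, 3]
create(d): bitmap=FFFFF... | a=[0, 1, 2, 3] d=[4]
append(a, 3): bitmap=FFFFFFFF | a=[0, 1, 2, 3, 5, 6, 7] d=[4]
unlink(a): bitmap=....F... | d=[4]
create(a): bitmap=F...F... | a=[0] d=[4]
create(b): bitmap=FF..F... | a=[0] b=[1] d=[4]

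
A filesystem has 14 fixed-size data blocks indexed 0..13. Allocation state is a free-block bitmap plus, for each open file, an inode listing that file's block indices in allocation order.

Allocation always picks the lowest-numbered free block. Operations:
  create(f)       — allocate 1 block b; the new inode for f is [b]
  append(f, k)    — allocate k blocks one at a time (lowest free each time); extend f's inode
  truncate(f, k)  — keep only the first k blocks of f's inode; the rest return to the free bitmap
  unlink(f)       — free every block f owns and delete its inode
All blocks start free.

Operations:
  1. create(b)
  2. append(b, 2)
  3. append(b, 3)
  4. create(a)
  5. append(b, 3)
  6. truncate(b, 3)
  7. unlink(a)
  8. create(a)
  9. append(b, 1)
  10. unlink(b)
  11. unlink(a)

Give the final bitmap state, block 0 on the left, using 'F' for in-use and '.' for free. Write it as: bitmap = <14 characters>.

bitmap = ..............

  1. create(b)  ⇒  F.............  {b→[0]}
  2. append(b, 2)  ⇒  FFF...........  {b→[0, 1, 2]}
  3. append(b, 3)  ⇒  FFFFFF........  {b→[0, 1, 2, 3, 4, 5]}
  4. create(a)  ⇒  FFFFFFF.......  {a→[6]; b→[0, 1, 2, 3, 4, 5]}
  5. append(b, 3)  ⇒  FFFFFFFFFF....  {a→[6]; b→[0, 1, 2, 3, 4, 5, 7, 8, 9]}
  6. truncate(b, 3)  ⇒  FFF...F.......  {a→[6]; b→[0, 1, 2]}
  7. unlink(a)  ⇒  FFF...........  {b→[0, 1, 2]}
  8. create(a)  ⇒  FFFF..........  {a→[3]; b→[0, 1, 2]}
  9. append(b, 1)  ⇒  FFFFF.........  {a→[3]; b→[0, 1, 2, 4]}
  10. unlink(b)  ⇒  ...F..........  {a→[3]}
  11. unlink(a)  ⇒  ..............  {}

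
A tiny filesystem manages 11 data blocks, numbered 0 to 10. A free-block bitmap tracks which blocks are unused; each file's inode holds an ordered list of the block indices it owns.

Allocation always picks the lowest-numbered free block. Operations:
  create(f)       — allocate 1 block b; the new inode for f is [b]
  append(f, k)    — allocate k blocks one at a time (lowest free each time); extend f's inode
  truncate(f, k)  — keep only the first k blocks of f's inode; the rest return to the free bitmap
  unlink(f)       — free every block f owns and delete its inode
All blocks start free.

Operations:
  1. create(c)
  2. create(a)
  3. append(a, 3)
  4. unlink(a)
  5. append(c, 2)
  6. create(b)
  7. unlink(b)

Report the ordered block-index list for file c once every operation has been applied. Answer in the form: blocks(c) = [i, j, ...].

blocks(c) = [0, 1, 2]

create(c): bitmap=F.......... | c=[0]
create(a): bitmap=FF......... | a=[1] c=[0]
append(a, 3): bitmap=FFFFF...... | a=[1, 2, 3, 4] c=[0]
unlink(a): bitmap=F.......... | c=[0]
append(c, 2): bitmap=FFF........ | c=[0, 1, 2]
create(b): bitmap=FFFF....... | b=[3] c=[0, 1, 2]
unlink(b): bitmap=FFF........ | c=[0, 1, 2]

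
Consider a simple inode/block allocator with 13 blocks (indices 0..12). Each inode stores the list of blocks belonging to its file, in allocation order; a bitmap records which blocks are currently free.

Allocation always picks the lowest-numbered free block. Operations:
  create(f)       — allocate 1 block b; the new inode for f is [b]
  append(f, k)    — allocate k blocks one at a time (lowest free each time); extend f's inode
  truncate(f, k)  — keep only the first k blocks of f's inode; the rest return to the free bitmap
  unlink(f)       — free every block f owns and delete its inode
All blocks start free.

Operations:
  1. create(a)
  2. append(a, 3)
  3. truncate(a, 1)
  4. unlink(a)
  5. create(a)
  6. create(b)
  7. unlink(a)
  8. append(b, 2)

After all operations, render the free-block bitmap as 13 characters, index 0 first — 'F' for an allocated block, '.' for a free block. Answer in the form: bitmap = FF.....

bitmap = FFF..........

create(a): bitmap=F............ | a=[0]
append(a, 3): bitmap=FFFF......... | a=[0, 1, 2, 3]
truncate(a, 1): bitmap=F............ | a=[0]
unlink(a): bitmap=............. | 
create(a): bitmap=F............ | a=[0]
create(b): bitmap=FF........... | a=[0] b=[1]
unlink(a): bitmap=.F........... | b=[1]
append(b, 2): bitmap=FFF.......... | b=[1, 0, 2]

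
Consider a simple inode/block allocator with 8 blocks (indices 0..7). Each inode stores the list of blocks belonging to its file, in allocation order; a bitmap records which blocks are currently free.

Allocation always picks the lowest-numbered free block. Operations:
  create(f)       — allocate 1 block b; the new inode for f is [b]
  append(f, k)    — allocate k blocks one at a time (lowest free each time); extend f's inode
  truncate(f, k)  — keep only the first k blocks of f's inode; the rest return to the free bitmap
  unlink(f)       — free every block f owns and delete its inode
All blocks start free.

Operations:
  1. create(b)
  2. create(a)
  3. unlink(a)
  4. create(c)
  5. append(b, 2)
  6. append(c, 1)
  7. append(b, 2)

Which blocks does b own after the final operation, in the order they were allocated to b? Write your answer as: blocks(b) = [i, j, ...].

create(b): bitmap=F....... | b=[0]
create(a): bitmap=FF...... | a=[1] b=[0]
unlink(a): bitmap=F....... | b=[0]
create(c): bitmap=FF...... | b=[0] c=[1]
append(b, 2): bitmap=FFFF.... | b=[0, 2, 3] c=[1]
append(c, 1): bitmap=FFFFF... | b=[0, 2, 3] c=[1, 4]
append(b, 2): bitmap=FFFFFFF. | b=[0, 2, 3, 5, 6] c=[1, 4]

blocks(b) = [0, 2, 3, 5, 6]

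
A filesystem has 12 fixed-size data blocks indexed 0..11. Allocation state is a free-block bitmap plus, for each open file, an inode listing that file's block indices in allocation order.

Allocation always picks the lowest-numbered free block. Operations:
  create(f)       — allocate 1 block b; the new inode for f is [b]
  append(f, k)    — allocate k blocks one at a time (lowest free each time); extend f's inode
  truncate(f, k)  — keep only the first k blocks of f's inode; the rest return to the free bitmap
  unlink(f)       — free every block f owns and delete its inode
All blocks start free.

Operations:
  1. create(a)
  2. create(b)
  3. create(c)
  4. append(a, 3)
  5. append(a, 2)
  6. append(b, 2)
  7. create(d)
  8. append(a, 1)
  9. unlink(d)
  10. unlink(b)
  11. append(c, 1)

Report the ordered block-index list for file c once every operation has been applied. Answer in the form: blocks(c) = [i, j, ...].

blocks(c) = [2, 1]

  1. create(a)  ⇒  F...........  {a→[0]}
  2. create(b)  ⇒  FF..........  {a→[0]; b→[1]}
  3. create(c)  ⇒  FFF.........  {a→[0]; b→[1]; c→[2]}
  4. append(a, 3)  ⇒  FFFFFF......  {a→[0, 3, 4, 5]; b→[1]; c→[2]}
  5. append(a, 2)  ⇒  FFFFFFFF....  {a→[0, 3, 4, 5, 6, 7]; b→[1]; c→[2]}
  6. append(b, 2)  ⇒  FFFFFFFFFF..  {a→[0, 3, 4, 5, 6, 7]; b→[1, 8, 9]; c→[2]}
  7. create(d)  ⇒  FFFFFFFFFFF.  {a→[0, 3, 4, 5, 6, 7]; b→[1, 8, 9]; c→[2]; d→[10]}
  8. append(a, 1)  ⇒  FFFFFFFFFFFF  {a→[0, 3, 4, 5, 6, 7, 11]; b→[1, 8, 9]; c→[2]; d→[10]}
  9. unlink(d)  ⇒  FFFFFFFFFF.F  {a→[0, 3, 4, 5, 6, 7, 11]; b→[1, 8, 9]; c→[2]}
  10. unlink(b)  ⇒  F.FFFFFF...F  {a→[0, 3, 4, 5, 6, 7, 11]; c→[2]}
  11. append(c, 1)  ⇒  FFFFFFFF...F  {a→[0, 3, 4, 5, 6, 7, 11]; c→[2, 1]}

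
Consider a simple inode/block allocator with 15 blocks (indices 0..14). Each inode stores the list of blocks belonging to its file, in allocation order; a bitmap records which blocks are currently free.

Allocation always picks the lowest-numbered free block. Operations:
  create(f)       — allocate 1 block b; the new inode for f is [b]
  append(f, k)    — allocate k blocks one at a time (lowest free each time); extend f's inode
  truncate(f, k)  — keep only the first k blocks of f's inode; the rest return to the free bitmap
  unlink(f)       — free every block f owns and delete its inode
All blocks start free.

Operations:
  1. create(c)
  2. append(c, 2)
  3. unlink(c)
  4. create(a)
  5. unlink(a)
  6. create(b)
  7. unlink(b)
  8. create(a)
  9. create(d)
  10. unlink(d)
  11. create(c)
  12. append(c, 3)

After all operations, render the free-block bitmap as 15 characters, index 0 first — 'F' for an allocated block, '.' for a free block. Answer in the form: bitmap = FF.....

create(c): bitmap=F.............. | c=[0]
append(c, 2): bitmap=FFF............ | c=[0, 1, 2]
unlink(c): bitmap=............... | 
create(a): bitmap=F.............. | a=[0]
unlink(a): bitmap=............... | 
create(b): bitmap=F.............. | b=[0]
unlink(b): bitmap=............... | 
create(a): bitmap=F.............. | a=[0]
create(d): bitmap=FF............. | a=[0] d=[1]
unlink(d): bitmap=F.............. | a=[0]
create(c): bitmap=FF............. | a=[0] c=[1]
append(c, 3): bitmap=FFFFF.......... | a=[0] c=[1, 2, 3, 4]

bitmap = FFFFF..........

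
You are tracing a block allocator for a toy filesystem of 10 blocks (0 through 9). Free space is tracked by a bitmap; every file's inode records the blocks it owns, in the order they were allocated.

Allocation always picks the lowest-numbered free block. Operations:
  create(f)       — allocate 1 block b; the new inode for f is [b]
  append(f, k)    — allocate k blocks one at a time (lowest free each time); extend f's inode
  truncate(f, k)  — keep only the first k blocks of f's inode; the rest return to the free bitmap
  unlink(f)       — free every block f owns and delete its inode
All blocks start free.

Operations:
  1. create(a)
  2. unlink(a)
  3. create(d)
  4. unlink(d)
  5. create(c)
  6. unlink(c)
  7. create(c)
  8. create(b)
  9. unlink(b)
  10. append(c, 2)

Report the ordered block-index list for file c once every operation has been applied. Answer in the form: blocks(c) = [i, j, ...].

after create(a) → a:[0]  free=[F.........]
after unlink(a) →   free=[..........]
after create(d) → d:[0]  free=[F.........]
after unlink(d) →   free=[..........]
after create(c) → c:[0]  free=[F.........]
after unlink(c) →   free=[..........]
after create(c) → c:[0]  free=[F.........]
after create(b) → b:[1], c:[0]  free=[FF........]
after unlink(b) → c:[0]  free=[F.........]
after append(c, 2) → c:[0, 1, 2]  free=[FFF.......]

blocks(c) = [0, 1, 2]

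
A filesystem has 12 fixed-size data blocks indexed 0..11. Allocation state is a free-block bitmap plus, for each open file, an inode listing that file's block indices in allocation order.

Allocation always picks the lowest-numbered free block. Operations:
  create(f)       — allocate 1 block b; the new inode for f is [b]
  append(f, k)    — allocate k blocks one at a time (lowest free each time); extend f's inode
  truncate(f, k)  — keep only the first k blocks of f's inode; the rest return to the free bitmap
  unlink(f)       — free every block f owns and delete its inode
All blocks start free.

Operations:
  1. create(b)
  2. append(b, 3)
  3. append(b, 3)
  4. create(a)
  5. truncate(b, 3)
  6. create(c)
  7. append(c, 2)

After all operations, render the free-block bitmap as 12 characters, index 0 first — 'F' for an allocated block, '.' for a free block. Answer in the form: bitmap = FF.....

bitmap = FFFFFF.F....

[1] create(b) — b=0 (map F...........)
[2] append(b, 3) — b=0,1,2,3 (map FFFF........)
[3] append(b, 3) — b=0,1,2,3,4,5,6 (map FFFFFFF.....)
[4] create(a) — a=7 b=0,1,2,3,4,5,6 (map FFFFFFFF....)
[5] truncate(b, 3) — a=7 b=0,1,2 (map FFF....F....)
[6] create(c) — a=7 b=0,1,2 c=3 (map FFFF...F....)
[7] append(c, 2) — a=7 b=0,1,2 c=3,4,5 (map FFFFFF.F....)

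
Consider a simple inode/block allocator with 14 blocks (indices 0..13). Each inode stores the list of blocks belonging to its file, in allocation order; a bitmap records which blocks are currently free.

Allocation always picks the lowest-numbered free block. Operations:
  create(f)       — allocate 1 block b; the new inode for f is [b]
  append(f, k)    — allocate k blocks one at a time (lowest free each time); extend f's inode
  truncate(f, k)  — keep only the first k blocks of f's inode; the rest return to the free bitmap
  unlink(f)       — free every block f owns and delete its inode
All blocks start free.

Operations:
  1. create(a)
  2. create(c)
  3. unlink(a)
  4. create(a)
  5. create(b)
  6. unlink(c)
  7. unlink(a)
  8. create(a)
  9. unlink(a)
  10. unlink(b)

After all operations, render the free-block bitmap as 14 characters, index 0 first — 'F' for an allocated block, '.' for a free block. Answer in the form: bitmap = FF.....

  1. create(a)  ⇒  F.............  {a→[0]}
  2. create(c)  ⇒  FF............  {a→[0]; c→[1]}
  3. unlink(a)  ⇒  .F............  {c→[1]}
  4. create(a)  ⇒  FF............  {a→[0]; c→[1]}
  5. create(b)  ⇒  FFF...........  {a→[0]; b→[2]; c→[1]}
  6. unlink(c)  ⇒  F.F...........  {a→[0]; b→[2]}
  7. unlink(a)  ⇒  ..F...........  {b→[2]}
  8. create(a)  ⇒  F.F...........  {a→[0]; b→[2]}
  9. unlink(a)  ⇒  ..F...........  {b→[2]}
  10. unlink(b)  ⇒  ..............  {}

bitmap = ..............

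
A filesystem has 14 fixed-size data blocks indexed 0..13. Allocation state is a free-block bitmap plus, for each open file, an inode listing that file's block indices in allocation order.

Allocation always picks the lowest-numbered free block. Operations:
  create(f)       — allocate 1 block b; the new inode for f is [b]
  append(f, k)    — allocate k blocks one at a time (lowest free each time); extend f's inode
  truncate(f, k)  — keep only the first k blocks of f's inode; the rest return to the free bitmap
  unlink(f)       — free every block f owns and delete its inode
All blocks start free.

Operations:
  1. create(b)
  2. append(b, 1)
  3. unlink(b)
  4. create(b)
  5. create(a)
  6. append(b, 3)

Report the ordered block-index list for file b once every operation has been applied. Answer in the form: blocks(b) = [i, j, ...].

  1. create(b)  ⇒  F.............  {b→[0]}
  2. append(b, 1)  ⇒  FF............  {b→[0, 1]}
  3. unlink(b)  ⇒  ..............  {}
  4. create(b)  ⇒  F.............  {b→[0]}
  5. create(a)  ⇒  FF............  {a→[1]; b→[0]}
  6. append(b, 3)  ⇒  FFFFF.........  {a→[1]; b→[0, 2, 3, 4]}

blocks(b) = [0, 2, 3, 4]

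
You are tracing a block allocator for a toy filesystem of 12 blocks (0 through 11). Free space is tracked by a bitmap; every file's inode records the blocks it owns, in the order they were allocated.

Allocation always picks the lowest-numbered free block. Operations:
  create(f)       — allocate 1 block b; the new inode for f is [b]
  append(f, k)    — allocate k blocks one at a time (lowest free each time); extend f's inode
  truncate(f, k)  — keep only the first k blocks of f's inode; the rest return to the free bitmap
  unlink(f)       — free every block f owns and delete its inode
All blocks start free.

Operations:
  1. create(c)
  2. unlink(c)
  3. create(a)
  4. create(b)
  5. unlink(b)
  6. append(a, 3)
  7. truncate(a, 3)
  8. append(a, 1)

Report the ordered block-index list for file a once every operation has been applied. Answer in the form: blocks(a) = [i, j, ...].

after create(c) → c:[0]  free=[F...........]
after unlink(c) →   free=[............]
after create(a) → a:[0]  free=[F...........]
after create(b) → a:[0], b:[1]  free=[FF..........]
after unlink(b) → a:[0]  free=[F...........]
after append(a, 3) → a:[0, 1, 2, 3]  free=[FFFF........]
after truncate(a, 3) → a:[0, 1, 2]  free=[FFF.........]
after append(a, 1) → a:[0, 1, 2, 3]  free=[FFFF........]

blocks(a) = [0, 1, 2, 3]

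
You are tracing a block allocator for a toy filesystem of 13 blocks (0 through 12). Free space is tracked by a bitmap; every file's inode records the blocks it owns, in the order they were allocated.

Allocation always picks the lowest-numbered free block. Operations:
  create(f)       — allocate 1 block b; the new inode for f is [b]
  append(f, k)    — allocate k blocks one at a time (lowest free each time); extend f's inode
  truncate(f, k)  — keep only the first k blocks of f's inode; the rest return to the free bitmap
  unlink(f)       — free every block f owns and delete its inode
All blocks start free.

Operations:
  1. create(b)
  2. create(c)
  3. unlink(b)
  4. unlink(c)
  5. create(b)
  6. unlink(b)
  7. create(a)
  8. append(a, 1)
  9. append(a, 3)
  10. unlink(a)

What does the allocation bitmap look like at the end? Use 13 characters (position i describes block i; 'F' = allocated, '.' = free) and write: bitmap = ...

bitmap = .............

after create(b) → b:[0]  free=[F............]
after create(c) → b:[0], c:[1]  free=[FF...........]
after unlink(b) → c:[1]  free=[.F...........]
after unlink(c) →   free=[.............]
after create(b) → b:[0]  free=[F............]
after unlink(b) →   free=[.............]
after create(a) → a:[0]  free=[F............]
after append(a, 1) → a:[0, 1]  free=[FF...........]
after append(a, 3) → a:[0, 1, 2, 3, 4]  free=[FFFFF........]
after unlink(a) →   free=[.............]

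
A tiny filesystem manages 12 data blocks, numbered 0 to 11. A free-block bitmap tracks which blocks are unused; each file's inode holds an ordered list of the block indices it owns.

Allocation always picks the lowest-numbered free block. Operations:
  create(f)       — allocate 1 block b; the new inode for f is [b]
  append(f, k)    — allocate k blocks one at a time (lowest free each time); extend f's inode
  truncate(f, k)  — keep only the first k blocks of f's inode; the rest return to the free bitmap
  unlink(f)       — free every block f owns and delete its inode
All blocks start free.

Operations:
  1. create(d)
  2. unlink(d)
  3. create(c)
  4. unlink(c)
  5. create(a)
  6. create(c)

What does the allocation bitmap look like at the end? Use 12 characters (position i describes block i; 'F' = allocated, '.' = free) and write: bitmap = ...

bitmap = FF..........

after create(d) → d:[0]  free=[F...........]
after unlink(d) →   free=[............]
after create(c) → c:[0]  free=[F...........]
after unlink(c) →   free=[............]
after create(a) → a:[0]  free=[F...........]
after create(c) → a:[0], c:[1]  free=[FF..........]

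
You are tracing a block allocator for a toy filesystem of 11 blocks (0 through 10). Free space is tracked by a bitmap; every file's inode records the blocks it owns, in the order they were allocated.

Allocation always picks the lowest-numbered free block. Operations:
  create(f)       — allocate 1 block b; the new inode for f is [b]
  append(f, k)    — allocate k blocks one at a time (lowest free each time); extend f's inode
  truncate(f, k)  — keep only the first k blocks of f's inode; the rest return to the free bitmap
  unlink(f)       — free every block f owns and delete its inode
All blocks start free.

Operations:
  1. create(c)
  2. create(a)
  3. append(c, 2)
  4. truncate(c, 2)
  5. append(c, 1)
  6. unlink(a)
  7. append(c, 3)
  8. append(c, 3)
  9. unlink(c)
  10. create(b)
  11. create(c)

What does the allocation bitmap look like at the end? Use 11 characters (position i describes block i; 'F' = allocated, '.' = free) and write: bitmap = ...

after create(c) → c:[0]  free=[F..........]
after create(a) → a:[1], c:[0]  free=[FF.........]
after append(c, 2) → a:[1], c:[0, 2, 3]  free=[FFFF.......]
after truncate(c, 2) → a:[1], c:[0, 2]  free=[FFF........]
after append(c, 1) → a:[1], c:[0, 2, 3]  free=[FFFF.......]
after unlink(a) → c:[0, 2, 3]  free=[F.FF.......]
after append(c, 3) → c:[0, 2, 3, 1, 4, 5]  free=[FFFFFF.....]
after append(c, 3) → c:[0, 2, 3, 1, 4, 5, 6, 7, 8]  free=[FFFFFFFFF..]
after unlink(c) →   free=[...........]
after create(b) → b:[0]  free=[F..........]
after create(c) → b:[0], c:[1]  free=[FF.........]

bitmap = FF.........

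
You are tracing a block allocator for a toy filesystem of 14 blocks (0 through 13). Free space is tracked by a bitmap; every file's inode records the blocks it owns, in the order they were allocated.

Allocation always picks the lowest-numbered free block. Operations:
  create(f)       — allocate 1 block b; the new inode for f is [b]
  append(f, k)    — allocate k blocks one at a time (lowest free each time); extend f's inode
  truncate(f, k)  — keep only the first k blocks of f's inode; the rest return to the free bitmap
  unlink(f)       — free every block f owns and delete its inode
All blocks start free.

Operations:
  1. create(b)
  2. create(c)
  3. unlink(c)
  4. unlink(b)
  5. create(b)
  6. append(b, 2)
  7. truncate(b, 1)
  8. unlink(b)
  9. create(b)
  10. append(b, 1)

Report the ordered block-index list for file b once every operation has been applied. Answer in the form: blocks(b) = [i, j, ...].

blocks(b) = [0, 1]

[1] create(b) — b=0 (map F.............)
[2] create(c) — b=0 c=1 (map FF............)
[3] unlink(c) — b=0 (map F.............)
[4] unlink(b) —  (map ..............)
[5] create(b) — b=0 (map F.............)
[6] append(b, 2) — b=0,1,2 (map FFF...........)
[7] truncate(b, 1) — b=0 (map F.............)
[8] unlink(b) —  (map ..............)
[9] create(b) — b=0 (map F.............)
[10] append(b, 1) — b=0,1 (map FF............)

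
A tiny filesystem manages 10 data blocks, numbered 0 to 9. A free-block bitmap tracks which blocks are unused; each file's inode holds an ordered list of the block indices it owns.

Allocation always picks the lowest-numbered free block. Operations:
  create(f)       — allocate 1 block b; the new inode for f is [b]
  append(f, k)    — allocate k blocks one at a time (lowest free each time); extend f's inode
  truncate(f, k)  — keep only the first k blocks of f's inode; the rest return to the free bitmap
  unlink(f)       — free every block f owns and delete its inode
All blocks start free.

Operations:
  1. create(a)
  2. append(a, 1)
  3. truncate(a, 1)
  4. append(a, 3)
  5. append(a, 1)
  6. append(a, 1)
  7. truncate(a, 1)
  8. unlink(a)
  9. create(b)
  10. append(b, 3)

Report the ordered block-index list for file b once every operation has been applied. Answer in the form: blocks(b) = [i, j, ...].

blocks(b) = [0, 1, 2, 3]

  1. create(a)  ⇒  F.........  {a→[0]}
  2. append(a, 1)  ⇒  FF........  {a→[0, 1]}
  3. truncate(a, 1)  ⇒  F.........  {a→[0]}
  4. append(a, 3)  ⇒  FFFF......  {a→[0, 1, 2, 3]}
  5. append(a, 1)  ⇒  FFFFF.....  {a→[0, 1, 2, 3, 4]}
  6. append(a, 1)  ⇒  FFFFFF....  {a→[0, 1, 2, 3, 4, 5]}
  7. truncate(a, 1)  ⇒  F.........  {a→[0]}
  8. unlink(a)  ⇒  ..........  {}
  9. create(b)  ⇒  F.........  {b→[0]}
  10. append(b, 3)  ⇒  FFFF......  {b→[0, 1, 2, 3]}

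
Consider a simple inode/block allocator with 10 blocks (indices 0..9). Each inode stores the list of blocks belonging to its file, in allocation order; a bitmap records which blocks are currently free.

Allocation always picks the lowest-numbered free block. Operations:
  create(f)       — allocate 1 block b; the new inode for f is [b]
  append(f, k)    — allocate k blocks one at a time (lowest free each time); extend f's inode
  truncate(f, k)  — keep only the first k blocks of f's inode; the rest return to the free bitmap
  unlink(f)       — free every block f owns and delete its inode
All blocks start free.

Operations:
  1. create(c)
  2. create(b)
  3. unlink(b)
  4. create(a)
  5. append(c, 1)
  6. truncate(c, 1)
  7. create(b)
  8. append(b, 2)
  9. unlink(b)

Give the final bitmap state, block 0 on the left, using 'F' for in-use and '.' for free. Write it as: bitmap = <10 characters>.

bitmap = FF........

[1] create(c) — c=0 (map F.........)
[2] create(b) — b=1 c=0 (map FF........)
[3] unlink(b) — c=0 (map F.........)
[4] create(a) — a=1 c=0 (map FF........)
[5] append(c, 1) — a=1 c=0,2 (map FFF.......)
[6] truncate(c, 1) — a=1 c=0 (map FF........)
[7] create(b) — a=1 b=2 c=0 (map FFF.......)
[8] append(b, 2) — a=1 b=2,3,4 c=0 (map FFFFF.....)
[9] unlink(b) — a=1 c=0 (map FF........)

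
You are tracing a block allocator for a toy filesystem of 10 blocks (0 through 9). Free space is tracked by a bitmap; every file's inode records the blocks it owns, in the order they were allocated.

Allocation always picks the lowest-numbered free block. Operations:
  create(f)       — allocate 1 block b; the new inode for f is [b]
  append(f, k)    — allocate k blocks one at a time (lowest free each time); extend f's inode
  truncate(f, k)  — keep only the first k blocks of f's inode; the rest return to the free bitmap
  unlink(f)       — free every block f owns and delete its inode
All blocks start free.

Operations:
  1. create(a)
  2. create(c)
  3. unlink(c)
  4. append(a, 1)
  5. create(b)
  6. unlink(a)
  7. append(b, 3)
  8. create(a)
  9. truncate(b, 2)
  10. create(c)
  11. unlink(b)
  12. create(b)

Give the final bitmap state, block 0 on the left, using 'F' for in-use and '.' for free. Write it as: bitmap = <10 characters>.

bitmap = FF..F.....

[1] create(a) — a=0 (map F.........)
[2] create(c) — a=0 c=1 (map FF........)
[3] unlink(c) — a=0 (map F.........)
[4] append(a, 1) — a=0,1 (map FF........)
[5] create(b) — a=0,1 b=2 (map FFF.......)
[6] unlink(a) — b=2 (map ..F.......)
[7] append(b, 3) — b=2,0,1,3 (map FFFF......)
[8] create(a) — a=4 b=2,0,1,3 (map FFFFF.....)
[9] truncate(b, 2) — a=4 b=2,0 (map F.F.F.....)
[10] create(c) — a=4 b=2,0 c=1 (map FFF.F.....)
[11] unlink(b) — a=4 c=1 (map .F..F.....)
[12] create(b) — a=4 b=0 c=1 (map FF..F.....)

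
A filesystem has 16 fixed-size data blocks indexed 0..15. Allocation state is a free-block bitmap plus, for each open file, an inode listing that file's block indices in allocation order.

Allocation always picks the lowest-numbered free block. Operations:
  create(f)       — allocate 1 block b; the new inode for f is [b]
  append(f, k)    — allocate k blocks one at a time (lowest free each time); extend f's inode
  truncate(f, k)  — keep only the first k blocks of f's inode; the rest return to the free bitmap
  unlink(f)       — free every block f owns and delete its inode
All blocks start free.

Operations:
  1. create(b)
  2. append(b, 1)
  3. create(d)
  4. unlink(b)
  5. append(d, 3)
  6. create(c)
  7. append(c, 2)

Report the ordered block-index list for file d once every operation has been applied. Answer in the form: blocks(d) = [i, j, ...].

  1. create(b)  ⇒  F...............  {b→[0]}
  2. append(b, 1)  ⇒  FF..............  {b→[0, 1]}
  3. create(d)  ⇒  FFF.............  {b→[0, 1]; d→[2]}
  4. unlink(b)  ⇒  ..F.............  {d→[2]}
  5. append(d, 3)  ⇒  FFFF............  {d→[2, 0, 1, 3]}
  6. create(c)  ⇒  FFFFF...........  {c→[4]; d→[2, 0, 1, 3]}
  7. append(c, 2)  ⇒  FFFFFFF.........  {c→[4, 5, 6]; d→[2, 0, 1, 3]}

blocks(d) = [2, 0, 1, 3]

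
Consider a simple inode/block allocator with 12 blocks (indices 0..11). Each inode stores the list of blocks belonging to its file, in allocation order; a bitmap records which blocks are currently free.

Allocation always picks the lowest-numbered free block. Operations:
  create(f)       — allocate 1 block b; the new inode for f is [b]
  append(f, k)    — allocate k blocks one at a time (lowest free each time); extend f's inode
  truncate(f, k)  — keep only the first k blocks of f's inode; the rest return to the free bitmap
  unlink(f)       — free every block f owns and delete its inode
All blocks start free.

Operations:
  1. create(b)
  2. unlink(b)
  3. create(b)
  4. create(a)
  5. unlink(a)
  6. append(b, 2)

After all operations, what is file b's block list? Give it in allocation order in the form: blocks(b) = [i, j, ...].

blocks(b) = [0, 1, 2]

  1. create(b)  ⇒  F...........  {b→[0]}
  2. unlink(b)  ⇒  ............  {}
  3. create(b)  ⇒  F...........  {b→[0]}
  4. create(a)  ⇒  FF..........  {a→[1]; b→[0]}
  5. unlink(a)  ⇒  F...........  {b→[0]}
  6. append(b, 2)  ⇒  FFF.........  {b→[0, 1, 2]}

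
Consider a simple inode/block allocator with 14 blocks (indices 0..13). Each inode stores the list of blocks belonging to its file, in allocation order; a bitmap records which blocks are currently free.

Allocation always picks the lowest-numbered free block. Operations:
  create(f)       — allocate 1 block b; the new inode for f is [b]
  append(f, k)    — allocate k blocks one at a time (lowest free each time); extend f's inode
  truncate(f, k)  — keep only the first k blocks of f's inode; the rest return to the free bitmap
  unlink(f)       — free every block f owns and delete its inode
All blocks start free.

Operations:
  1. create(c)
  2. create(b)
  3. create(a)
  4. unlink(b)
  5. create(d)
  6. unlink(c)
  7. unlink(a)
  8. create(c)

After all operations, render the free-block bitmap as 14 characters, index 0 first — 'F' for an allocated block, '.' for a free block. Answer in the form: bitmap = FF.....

bitmap = FF............

create(c): bitmap=F............. | c=[0]
create(b): bitmap=FF............ | b=[1] c=[0]
create(a): bitmap=FFF........... | a=[2] b=[1] c=[0]
unlink(b): bitmap=F.F........... | a=[2] c=[0]
create(d): bitmap=FFF........... | a=[2] c=[0] d=[1]
unlink(c): bitmap=.FF........... | a=[2] d=[1]
unlink(a): bitmap=.F............ | d=[1]
create(c): bitmap=FF............ | c=[0] d=[1]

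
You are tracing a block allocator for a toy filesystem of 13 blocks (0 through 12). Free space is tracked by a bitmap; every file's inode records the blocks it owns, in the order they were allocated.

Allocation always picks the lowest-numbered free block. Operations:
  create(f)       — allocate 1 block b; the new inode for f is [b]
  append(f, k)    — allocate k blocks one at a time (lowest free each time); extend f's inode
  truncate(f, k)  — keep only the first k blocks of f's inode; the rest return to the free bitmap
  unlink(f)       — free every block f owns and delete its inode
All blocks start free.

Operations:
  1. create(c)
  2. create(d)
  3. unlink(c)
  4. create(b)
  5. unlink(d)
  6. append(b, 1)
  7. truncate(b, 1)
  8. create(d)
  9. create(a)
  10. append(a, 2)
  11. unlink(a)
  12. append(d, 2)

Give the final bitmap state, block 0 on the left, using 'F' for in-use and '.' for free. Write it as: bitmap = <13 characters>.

  1. create(c)  ⇒  F............  {c→[0]}
  2. create(d)  ⇒  FF...........  {c→[0]; d→[1]}
  3. unlink(c)  ⇒  .F...........  {d→[1]}
  4. create(b)  ⇒  FF...........  {b→[0]; d→[1]}
  5. unlink(d)  ⇒  F............  {b→[0]}
  6. append(b, 1)  ⇒  FF...........  {b→[0, 1]}
  7. truncate(b, 1)  ⇒  F............  {b→[0]}
  8. create(d)  ⇒  FF...........  {b→[0]; d→[1]}
  9. create(a)  ⇒  FFF..........  {a→[2]; b→[0]; d→[1]}
  10. append(a, 2)  ⇒  FFFFF........  {a→[2, 3, 4]; b→[0]; d→[1]}
  11. unlink(a)  ⇒  FF...........  {b→[0]; d→[1]}
  12. append(d, 2)  ⇒  FFFF.........  {b→[0]; d→[1, 2, 3]}

bitmap = FFFF.........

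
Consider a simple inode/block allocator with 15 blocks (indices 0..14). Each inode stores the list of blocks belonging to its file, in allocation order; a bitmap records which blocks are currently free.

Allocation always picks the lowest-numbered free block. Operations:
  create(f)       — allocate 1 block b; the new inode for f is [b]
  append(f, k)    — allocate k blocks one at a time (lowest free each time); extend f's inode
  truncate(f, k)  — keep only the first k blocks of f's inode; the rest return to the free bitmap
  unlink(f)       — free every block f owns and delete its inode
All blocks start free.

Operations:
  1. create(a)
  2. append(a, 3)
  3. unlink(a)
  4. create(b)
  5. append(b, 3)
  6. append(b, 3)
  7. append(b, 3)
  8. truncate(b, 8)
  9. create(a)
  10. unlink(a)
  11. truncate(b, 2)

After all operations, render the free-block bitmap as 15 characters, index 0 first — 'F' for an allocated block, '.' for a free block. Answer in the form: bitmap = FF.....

bitmap = FF.............

  1. create(a)  ⇒  F..............  {a→[0]}
  2. append(a, 3)  ⇒  FFFF...........  {a→[0, 1, 2, 3]}
  3. unlink(a)  ⇒  ...............  {}
  4. create(b)  ⇒  F..............  {b→[0]}
  5. append(b, 3)  ⇒  FFFF...........  {b→[0, 1, 2, 3]}
  6. append(b, 3)  ⇒  FFFFFFF........  {b→[0, 1, 2, 3, 4, 5, 6]}
  7. append(b, 3)  ⇒  FFFFFFFFFF.....  {b→[0, 1, 2, 3, 4, 5, 6, 7, 8, 9]}
  8. truncate(b, 8)  ⇒  FFFFFFFF.......  {b→[0, 1, 2, 3, 4, 5, 6, 7]}
  9. create(a)  ⇒  FFFFFFFFF......  {a→[8]; b→[0, 1, 2, 3, 4, 5, 6, 7]}
  10. unlink(a)  ⇒  FFFFFFFF.......  {b→[0, 1, 2, 3, 4, 5, 6, 7]}
  11. truncate(b, 2)  ⇒  FF.............  {b→[0, 1]}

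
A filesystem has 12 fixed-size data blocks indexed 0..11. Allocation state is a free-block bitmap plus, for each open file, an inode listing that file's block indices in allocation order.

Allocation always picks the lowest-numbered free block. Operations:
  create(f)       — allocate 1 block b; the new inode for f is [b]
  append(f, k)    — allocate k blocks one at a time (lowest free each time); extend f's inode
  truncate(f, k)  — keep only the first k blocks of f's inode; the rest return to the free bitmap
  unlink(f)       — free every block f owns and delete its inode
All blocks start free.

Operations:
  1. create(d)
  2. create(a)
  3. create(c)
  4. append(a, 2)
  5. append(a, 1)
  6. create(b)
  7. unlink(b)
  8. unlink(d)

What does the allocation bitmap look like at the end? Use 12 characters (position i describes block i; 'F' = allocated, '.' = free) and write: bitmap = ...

  1. create(d)  ⇒  F...........  {d→[0]}
  2. create(a)  ⇒  FF..........  {a→[1]; d→[0]}
  3. create(c)  ⇒  FFF.........  {a→[1]; c→[2]; d→[0]}
  4. append(a, 2)  ⇒  FFFFF.......  {a→[1, 3, 4]; c→[2]; d→[0]}
  5. append(a, 1)  ⇒  FFFFFF......  {a→[1, 3, 4, 5]; c→[2]; d→[0]}
  6. create(b)  ⇒  FFFFFFF.....  {a→[1, 3, 4, 5]; b→[6]; c→[2]; d→[0]}
  7. unlink(b)  ⇒  FFFFFF......  {a→[1, 3, 4, 5]; c→[2]; d→[0]}
  8. unlink(d)  ⇒  .FFFFF......  {a→[1, 3, 4, 5]; c→[2]}

bitmap = .FFFFF......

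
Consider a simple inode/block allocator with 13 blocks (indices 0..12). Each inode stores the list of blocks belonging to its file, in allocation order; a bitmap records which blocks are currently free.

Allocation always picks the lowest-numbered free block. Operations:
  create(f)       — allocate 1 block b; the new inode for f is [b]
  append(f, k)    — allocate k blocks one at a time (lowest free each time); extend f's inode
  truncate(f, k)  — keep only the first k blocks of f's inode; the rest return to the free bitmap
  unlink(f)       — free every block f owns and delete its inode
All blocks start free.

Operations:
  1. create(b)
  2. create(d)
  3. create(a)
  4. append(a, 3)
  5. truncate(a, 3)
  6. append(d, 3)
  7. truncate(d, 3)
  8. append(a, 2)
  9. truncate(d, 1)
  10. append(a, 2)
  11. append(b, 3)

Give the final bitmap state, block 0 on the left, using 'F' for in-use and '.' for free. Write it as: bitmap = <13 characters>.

  1. create(b)  ⇒  F............  {b→[0]}
  2. create(d)  ⇒  FF...........  {b→[0]; d→[1]}
  3. create(a)  ⇒  FFF..........  {a→[2]; b→[0]; d→[1]}
  4. append(a, 3)  ⇒  FFFFFF.......  {a→[2, 3, 4, 5]; b→[0]; d→[1]}
  5. truncate(a, 3)  ⇒  FFFFF........  {a→[2, 3, 4]; b→[0]; d→[1]}
  6. append(d, 3)  ⇒  FFFFFFFF.....  {a→[2, 3, 4]; b→[0]; d→[1, 5, 6, 7]}
  7. truncate(d, 3)  ⇒  FFFFFFF......  {a→[2, 3, 4]; b→[0]; d→[1, 5, 6]}
  8. append(a, 2)  ⇒  FFFFFFFFF....  {a→[2, 3, 4, 7, 8]; b→[0]; d→[1, 5, 6]}
  9. truncate(d, 1)  ⇒  FFFFF..FF....  {a→[2, 3, 4, 7, 8]; b→[0]; d→[1]}
  10. append(a, 2)  ⇒  FFFFFFFFF....  {a→[2, 3, 4, 7, 8, 5, 6]; b→[0]; d→[1]}
  11. append(b, 3)  ⇒  FFFFFFFFFFFF.  {a→[2, 3, 4, 7, 8, 5, 6]; b→[0, 9, 10, 11]; d→[1]}

bitmap = FFFFFFFFFFFF.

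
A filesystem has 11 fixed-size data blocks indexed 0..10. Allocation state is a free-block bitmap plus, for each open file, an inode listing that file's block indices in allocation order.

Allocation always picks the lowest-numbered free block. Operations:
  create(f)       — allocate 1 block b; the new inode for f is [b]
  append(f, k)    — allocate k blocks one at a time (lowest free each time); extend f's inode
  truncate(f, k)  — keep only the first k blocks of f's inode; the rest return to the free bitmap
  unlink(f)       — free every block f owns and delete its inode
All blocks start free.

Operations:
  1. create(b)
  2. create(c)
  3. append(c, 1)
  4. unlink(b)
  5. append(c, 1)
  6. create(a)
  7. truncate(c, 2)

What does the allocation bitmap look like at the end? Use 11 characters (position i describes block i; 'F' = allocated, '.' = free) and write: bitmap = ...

bitmap = .FFF.......

after create(b) → b:[0]  free=[F..........]
after create(c) → b:[0], c:[1]  free=[FF.........]
after append(c, 1) → b:[0], c:[1, 2]  free=[FFF........]
after unlink(b) → c:[1, 2]  free=[.FF........]
after append(c, 1) → c:[1, 2, 0]  free=[FFF........]
after create(a) → a:[3], c:[1, 2, 0]  free=[FFFF.......]
after truncate(c, 2) → a:[3], c:[1, 2]  free=[.FFF.......]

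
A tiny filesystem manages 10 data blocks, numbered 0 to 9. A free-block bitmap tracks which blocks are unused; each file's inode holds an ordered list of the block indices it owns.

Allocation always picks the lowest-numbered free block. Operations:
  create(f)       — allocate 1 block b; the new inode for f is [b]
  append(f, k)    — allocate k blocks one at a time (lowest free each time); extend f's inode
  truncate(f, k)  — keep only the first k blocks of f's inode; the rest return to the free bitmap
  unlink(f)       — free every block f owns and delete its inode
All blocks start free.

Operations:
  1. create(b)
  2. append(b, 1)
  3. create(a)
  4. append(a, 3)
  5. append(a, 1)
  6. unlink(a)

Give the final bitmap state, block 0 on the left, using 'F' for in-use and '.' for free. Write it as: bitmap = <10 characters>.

after create(b) → b:[0]  free=[F.........]
after append(b, 1) → b:[0, 1]  free=[FF........]
after create(a) → a:[2], b:[0, 1]  free=[FFF.......]
after append(a, 3) → a:[2, 3, 4, 5], b:[0, 1]  free=[FFFFFF....]
after append(a, 1) → a:[2, 3, 4, 5, 6], b:[0, 1]  free=[FFFFFFF...]
after unlink(a) → b:[0, 1]  free=[FF........]

bitmap = FF........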